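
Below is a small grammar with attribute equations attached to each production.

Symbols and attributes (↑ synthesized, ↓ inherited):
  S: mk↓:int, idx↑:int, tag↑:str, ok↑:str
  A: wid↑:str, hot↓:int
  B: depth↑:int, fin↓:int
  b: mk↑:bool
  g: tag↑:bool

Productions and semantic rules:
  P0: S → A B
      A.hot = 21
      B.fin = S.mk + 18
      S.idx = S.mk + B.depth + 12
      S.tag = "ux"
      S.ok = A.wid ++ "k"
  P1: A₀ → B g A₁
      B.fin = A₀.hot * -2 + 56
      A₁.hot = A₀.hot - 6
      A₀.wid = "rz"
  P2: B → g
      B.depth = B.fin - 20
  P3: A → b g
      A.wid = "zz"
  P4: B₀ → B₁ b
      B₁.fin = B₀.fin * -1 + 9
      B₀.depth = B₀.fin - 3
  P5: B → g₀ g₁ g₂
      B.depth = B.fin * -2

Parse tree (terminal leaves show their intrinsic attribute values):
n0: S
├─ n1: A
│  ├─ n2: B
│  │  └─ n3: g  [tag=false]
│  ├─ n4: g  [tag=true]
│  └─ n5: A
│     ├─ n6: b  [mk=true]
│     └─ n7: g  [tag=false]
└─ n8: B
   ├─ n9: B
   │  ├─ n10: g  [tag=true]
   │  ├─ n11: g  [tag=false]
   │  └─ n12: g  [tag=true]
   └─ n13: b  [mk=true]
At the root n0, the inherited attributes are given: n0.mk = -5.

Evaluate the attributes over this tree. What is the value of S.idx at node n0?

17

1. n0.mk = -5  [given at root]
2. n1.hot = 21  [21]
3. n2.fin = 14  [A₀.hot * -2 + 56]
4. n3.tag = false  [terminal]
5. n2.depth = -6  [B.fin - 20]
6. n4.tag = true  [terminal]
7. n5.hot = 15  [A₀.hot - 6]
8. n6.mk = true  [terminal]
9. n7.tag = false  [terminal]
10. n5.wid = "zz"  ["zz"]
11. n1.wid = "rz"  ["rz"]
12. n8.fin = 13  [S.mk + 18]
13. n9.fin = -4  [B₀.fin * -1 + 9]
14. n10.tag = true  [terminal]
15. n11.tag = false  [terminal]
16. n12.tag = true  [terminal]
17. n9.depth = 8  [B.fin * -2]
18. n13.mk = true  [terminal]
19. n8.depth = 10  [B₀.fin - 3]
20. n0.idx = 17  [S.mk + B.depth + 12]
21. n0.tag = "ux"  ["ux"]
22. n0.ok = "rzk"  [A.wid ++ "k"]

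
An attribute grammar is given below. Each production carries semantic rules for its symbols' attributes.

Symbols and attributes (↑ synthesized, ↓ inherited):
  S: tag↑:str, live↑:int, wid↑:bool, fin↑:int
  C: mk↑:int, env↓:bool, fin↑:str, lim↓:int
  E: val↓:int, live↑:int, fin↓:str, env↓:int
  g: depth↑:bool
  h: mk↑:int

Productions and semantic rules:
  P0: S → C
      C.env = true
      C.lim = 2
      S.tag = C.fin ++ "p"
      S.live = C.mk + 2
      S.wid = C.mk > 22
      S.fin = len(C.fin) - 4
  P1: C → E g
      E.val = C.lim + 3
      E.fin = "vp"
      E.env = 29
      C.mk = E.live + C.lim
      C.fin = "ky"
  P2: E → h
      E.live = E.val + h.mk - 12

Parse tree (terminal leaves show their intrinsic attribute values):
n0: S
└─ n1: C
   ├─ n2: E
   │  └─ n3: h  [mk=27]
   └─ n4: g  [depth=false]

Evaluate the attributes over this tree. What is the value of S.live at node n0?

1. n1.env = true  [true]
2. n1.lim = 2  [2]
3. n2.val = 5  [C.lim + 3]
4. n2.fin = "vp"  ["vp"]
5. n2.env = 29  [29]
6. n3.mk = 27  [terminal]
7. n2.live = 20  [E.val + h.mk - 12]
8. n4.depth = false  [terminal]
9. n1.mk = 22  [E.live + C.lim]
10. n1.fin = "ky"  ["ky"]
11. n0.tag = "kyp"  [C.fin ++ "p"]
12. n0.live = 24  [C.mk + 2]
13. n0.wid = false  [C.mk > 22]
14. n0.fin = -2  [len(C.fin) - 4]

24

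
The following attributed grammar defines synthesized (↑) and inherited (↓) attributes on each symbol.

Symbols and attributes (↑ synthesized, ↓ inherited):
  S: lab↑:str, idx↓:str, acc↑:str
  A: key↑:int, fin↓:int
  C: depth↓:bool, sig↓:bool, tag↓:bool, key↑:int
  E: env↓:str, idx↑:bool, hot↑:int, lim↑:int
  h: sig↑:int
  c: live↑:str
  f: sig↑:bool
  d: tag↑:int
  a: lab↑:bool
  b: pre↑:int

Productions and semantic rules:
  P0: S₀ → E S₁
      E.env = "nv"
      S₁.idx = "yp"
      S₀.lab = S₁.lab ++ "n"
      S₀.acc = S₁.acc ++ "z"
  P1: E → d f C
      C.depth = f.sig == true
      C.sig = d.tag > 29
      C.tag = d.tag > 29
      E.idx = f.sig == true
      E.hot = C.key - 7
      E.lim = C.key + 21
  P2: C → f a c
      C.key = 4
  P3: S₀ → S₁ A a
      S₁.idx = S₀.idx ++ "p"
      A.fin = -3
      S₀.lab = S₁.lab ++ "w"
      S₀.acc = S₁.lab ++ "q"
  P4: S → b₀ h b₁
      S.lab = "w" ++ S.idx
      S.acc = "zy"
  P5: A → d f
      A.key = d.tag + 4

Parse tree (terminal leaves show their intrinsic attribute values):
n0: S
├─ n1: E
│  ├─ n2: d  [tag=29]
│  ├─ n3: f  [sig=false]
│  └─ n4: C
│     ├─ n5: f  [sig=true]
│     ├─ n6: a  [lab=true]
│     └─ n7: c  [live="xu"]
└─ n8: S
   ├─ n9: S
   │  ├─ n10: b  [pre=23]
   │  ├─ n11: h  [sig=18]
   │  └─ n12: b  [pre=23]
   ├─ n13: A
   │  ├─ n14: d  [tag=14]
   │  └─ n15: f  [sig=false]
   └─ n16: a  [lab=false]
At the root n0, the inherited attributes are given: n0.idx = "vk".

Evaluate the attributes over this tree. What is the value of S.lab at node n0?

1. n0.idx = "vk"  [given at root]
2. n1.env = "nv"  ["nv"]
3. n2.tag = 29  [terminal]
4. n3.sig = false  [terminal]
5. n4.depth = false  [f.sig == true]
6. n4.sig = false  [d.tag > 29]
7. n4.tag = false  [d.tag > 29]
8. n5.sig = true  [terminal]
9. n6.lab = true  [terminal]
10. n7.live = "xu"  [terminal]
11. n4.key = 4  [4]
12. n1.idx = false  [f.sig == true]
13. n1.hot = -3  [C.key - 7]
14. n1.lim = 25  [C.key + 21]
15. n8.idx = "yp"  ["yp"]
16. n9.idx = "ypp"  [S₀.idx ++ "p"]
17. n10.pre = 23  [terminal]
18. n11.sig = 18  [terminal]
19. n12.pre = 23  [terminal]
20. n9.lab = "wypp"  ["w" ++ S.idx]
21. n9.acc = "zy"  ["zy"]
22. n13.fin = -3  [-3]
23. n14.tag = 14  [terminal]
24. n15.sig = false  [terminal]
25. n13.key = 18  [d.tag + 4]
26. n16.lab = false  [terminal]
27. n8.lab = "wyppw"  [S₁.lab ++ "w"]
28. n8.acc = "wyppq"  [S₁.lab ++ "q"]
29. n0.lab = "wyppwn"  [S₁.lab ++ "n"]
30. n0.acc = "wyppqz"  [S₁.acc ++ "z"]

"wyppwn"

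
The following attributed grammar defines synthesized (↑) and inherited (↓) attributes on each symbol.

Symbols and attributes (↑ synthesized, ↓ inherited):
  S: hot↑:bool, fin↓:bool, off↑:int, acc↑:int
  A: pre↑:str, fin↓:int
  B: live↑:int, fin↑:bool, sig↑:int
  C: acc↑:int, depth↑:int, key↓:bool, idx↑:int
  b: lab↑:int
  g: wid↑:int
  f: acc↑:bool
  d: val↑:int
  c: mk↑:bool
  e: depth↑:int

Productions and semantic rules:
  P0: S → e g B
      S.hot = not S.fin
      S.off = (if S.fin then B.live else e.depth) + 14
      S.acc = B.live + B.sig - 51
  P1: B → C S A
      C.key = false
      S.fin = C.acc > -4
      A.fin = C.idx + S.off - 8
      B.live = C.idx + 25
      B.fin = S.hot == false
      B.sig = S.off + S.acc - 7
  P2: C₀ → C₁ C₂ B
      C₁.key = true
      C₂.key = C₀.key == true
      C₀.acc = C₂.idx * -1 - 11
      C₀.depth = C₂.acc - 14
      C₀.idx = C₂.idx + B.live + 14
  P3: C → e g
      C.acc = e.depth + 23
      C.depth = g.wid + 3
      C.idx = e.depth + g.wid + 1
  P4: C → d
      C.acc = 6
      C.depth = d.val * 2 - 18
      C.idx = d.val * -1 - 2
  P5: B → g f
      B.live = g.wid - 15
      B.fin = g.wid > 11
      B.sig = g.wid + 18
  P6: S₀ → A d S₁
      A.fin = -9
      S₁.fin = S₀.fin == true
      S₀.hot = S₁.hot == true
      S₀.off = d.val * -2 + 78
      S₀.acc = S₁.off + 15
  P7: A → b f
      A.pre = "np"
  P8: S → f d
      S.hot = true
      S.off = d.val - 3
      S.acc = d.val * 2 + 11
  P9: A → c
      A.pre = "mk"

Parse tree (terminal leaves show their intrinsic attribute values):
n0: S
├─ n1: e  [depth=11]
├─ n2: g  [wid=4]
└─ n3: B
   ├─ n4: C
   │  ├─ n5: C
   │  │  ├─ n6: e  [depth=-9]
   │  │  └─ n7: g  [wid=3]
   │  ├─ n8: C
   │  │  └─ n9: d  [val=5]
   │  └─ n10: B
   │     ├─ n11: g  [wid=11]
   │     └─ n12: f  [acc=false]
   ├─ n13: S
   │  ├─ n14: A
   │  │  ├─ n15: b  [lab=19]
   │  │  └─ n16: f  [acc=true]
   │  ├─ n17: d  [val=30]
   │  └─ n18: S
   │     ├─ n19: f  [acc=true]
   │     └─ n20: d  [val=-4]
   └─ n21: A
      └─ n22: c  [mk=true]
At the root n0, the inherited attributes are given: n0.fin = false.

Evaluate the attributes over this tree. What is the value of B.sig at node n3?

1. n0.fin = false  [given at root]
2. n1.depth = 11  [terminal]
3. n2.wid = 4  [terminal]
4. n4.key = false  [false]
5. n5.key = true  [true]
6. n6.depth = -9  [terminal]
7. n7.wid = 3  [terminal]
8. n5.acc = 14  [e.depth + 23]
9. n5.depth = 6  [g.wid + 3]
10. n5.idx = -5  [e.depth + g.wid + 1]
11. n8.key = false  [C₀.key == true]
12. n9.val = 5  [terminal]
13. n8.acc = 6  [6]
14. n8.depth = -8  [d.val * 2 - 18]
15. n8.idx = -7  [d.val * -1 - 2]
16. n11.wid = 11  [terminal]
17. n12.acc = false  [terminal]
18. n10.live = -4  [g.wid - 15]
19. n10.fin = false  [g.wid > 11]
20. n10.sig = 29  [g.wid + 18]
21. n4.acc = -4  [C₂.idx * -1 - 11]
22. n4.depth = -8  [C₂.acc - 14]
23. n4.idx = 3  [C₂.idx + B.live + 14]
24. n13.fin = false  [C.acc > -4]
25. n14.fin = -9  [-9]
26. n15.lab = 19  [terminal]
27. n16.acc = true  [terminal]
28. n14.pre = "np"  ["np"]
29. n17.val = 30  [terminal]
30. n18.fin = false  [S₀.fin == true]
31. n19.acc = true  [terminal]
32. n20.val = -4  [terminal]
33. n18.hot = true  [true]
34. n18.off = -7  [d.val - 3]
35. n18.acc = 3  [d.val * 2 + 11]
36. n13.hot = true  [S₁.hot == true]
37. n13.off = 18  [d.val * -2 + 78]
38. n13.acc = 8  [S₁.off + 15]
39. n21.fin = 13  [C.idx + S.off - 8]
40. n22.mk = true  [terminal]
41. n21.pre = "mk"  ["mk"]
42. n3.live = 28  [C.idx + 25]
43. n3.fin = false  [S.hot == false]
44. n3.sig = 19  [S.off + S.acc - 7]
45. n0.hot = true  [not S.fin]
46. n0.off = 25  [(if S.fin then B.live else e.depth) + 14]
47. n0.acc = -4  [B.live + B.sig - 51]

19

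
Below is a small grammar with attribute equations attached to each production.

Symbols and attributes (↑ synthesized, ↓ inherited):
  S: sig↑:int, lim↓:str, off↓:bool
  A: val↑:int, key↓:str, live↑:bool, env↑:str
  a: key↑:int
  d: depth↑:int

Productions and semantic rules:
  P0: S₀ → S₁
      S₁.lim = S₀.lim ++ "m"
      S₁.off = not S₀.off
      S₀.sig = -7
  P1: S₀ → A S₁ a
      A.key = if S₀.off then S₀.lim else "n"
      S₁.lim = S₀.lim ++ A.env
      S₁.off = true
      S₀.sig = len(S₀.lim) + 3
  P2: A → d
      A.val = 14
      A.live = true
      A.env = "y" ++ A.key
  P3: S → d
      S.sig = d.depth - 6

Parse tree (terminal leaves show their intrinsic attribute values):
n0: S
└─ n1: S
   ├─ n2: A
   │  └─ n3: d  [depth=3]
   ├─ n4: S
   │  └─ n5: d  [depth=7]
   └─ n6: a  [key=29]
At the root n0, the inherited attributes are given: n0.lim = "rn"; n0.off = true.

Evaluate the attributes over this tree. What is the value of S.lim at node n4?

"rnmyn"

1. n0.lim = "rn"  [given at root]
2. n0.off = true  [given at root]
3. n1.lim = "rnm"  [S₀.lim ++ "m"]
4. n1.off = false  [not S₀.off]
5. n2.key = "n"  [if S₀.off then S₀.lim else "n"]
6. n3.depth = 3  [terminal]
7. n2.val = 14  [14]
8. n2.live = true  [true]
9. n2.env = "yn"  ["y" ++ A.key]
10. n4.lim = "rnmyn"  [S₀.lim ++ A.env]
11. n4.off = true  [true]
12. n5.depth = 7  [terminal]
13. n4.sig = 1  [d.depth - 6]
14. n6.key = 29  [terminal]
15. n1.sig = 6  [len(S₀.lim) + 3]
16. n0.sig = -7  [-7]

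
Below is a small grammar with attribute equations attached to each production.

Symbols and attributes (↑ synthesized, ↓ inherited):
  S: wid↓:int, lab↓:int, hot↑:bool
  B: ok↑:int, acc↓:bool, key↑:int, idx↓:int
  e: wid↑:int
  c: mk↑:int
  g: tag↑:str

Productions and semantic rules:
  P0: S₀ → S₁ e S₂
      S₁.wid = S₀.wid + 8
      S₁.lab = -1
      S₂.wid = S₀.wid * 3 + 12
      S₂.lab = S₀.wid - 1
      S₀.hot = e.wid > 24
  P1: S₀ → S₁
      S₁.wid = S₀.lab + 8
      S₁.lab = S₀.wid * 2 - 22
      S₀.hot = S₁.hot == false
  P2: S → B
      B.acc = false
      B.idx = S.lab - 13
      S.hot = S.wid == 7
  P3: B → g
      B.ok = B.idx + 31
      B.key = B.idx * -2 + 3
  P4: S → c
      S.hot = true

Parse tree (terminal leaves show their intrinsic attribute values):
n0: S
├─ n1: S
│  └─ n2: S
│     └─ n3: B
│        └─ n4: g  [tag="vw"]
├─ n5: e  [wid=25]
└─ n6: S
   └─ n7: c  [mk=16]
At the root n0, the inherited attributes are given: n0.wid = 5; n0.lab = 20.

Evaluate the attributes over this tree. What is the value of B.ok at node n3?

1. n0.wid = 5  [given at root]
2. n0.lab = 20  [given at root]
3. n1.wid = 13  [S₀.wid + 8]
4. n1.lab = -1  [-1]
5. n2.wid = 7  [S₀.lab + 8]
6. n2.lab = 4  [S₀.wid * 2 - 22]
7. n3.acc = false  [false]
8. n3.idx = -9  [S.lab - 13]
9. n4.tag = "vw"  [terminal]
10. n3.ok = 22  [B.idx + 31]
11. n3.key = 21  [B.idx * -2 + 3]
12. n2.hot = true  [S.wid == 7]
13. n1.hot = false  [S₁.hot == false]
14. n5.wid = 25  [terminal]
15. n6.wid = 27  [S₀.wid * 3 + 12]
16. n6.lab = 4  [S₀.wid - 1]
17. n7.mk = 16  [terminal]
18. n6.hot = true  [true]
19. n0.hot = true  [e.wid > 24]

22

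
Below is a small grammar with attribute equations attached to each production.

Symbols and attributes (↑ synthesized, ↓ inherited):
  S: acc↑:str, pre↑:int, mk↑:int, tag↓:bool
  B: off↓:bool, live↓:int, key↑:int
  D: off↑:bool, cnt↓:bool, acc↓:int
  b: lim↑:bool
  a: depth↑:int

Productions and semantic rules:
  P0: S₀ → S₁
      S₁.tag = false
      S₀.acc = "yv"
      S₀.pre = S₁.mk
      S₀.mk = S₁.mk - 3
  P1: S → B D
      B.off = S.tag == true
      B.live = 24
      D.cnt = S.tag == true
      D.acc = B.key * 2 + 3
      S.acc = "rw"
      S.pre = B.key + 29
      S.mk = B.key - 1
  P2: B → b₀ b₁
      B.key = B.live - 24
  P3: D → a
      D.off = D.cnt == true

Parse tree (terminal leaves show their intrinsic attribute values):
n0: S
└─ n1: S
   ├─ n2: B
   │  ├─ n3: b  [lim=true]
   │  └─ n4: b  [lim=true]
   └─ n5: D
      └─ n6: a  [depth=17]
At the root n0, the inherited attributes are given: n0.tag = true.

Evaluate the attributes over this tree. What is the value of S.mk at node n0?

-4

1. n0.tag = true  [given at root]
2. n1.tag = false  [false]
3. n2.off = false  [S.tag == true]
4. n2.live = 24  [24]
5. n3.lim = true  [terminal]
6. n4.lim = true  [terminal]
7. n2.key = 0  [B.live - 24]
8. n5.cnt = false  [S.tag == true]
9. n5.acc = 3  [B.key * 2 + 3]
10. n6.depth = 17  [terminal]
11. n5.off = false  [D.cnt == true]
12. n1.acc = "rw"  ["rw"]
13. n1.pre = 29  [B.key + 29]
14. n1.mk = -1  [B.key - 1]
15. n0.acc = "yv"  ["yv"]
16. n0.pre = -1  [S₁.mk]
17. n0.mk = -4  [S₁.mk - 3]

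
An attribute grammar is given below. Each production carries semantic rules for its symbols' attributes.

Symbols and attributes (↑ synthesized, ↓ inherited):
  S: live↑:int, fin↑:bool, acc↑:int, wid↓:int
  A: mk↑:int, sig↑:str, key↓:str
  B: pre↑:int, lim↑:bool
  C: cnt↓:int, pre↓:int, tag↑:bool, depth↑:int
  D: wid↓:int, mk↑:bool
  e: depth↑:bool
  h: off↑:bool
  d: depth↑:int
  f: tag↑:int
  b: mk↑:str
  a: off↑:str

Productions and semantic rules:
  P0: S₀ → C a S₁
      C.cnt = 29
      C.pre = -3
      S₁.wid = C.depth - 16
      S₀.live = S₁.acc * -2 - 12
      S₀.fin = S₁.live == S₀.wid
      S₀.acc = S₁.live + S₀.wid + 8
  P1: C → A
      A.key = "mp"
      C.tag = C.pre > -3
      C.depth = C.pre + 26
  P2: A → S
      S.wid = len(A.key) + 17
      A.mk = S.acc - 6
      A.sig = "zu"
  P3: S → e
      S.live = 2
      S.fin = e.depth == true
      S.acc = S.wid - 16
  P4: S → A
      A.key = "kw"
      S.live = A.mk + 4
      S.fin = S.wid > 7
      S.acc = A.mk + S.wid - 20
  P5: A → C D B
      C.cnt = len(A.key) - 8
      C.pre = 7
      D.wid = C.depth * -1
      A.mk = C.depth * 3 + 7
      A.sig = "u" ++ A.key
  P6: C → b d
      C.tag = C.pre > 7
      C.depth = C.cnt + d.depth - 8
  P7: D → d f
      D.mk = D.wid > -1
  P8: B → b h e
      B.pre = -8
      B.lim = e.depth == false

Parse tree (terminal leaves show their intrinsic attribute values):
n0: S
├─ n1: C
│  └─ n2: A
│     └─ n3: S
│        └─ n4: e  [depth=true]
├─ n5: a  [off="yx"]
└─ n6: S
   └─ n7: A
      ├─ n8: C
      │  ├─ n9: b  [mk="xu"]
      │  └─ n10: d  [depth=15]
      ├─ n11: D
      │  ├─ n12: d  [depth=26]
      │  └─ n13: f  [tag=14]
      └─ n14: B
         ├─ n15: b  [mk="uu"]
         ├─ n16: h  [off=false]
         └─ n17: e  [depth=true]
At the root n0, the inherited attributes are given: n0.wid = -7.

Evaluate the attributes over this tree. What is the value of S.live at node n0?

1. n0.wid = -7  [given at root]
2. n1.cnt = 29  [29]
3. n1.pre = -3  [-3]
4. n2.key = "mp"  ["mp"]
5. n3.wid = 19  [len(A.key) + 17]
6. n4.depth = true  [terminal]
7. n3.live = 2  [2]
8. n3.fin = true  [e.depth == true]
9. n3.acc = 3  [S.wid - 16]
10. n2.mk = -3  [S.acc - 6]
11. n2.sig = "zu"  ["zu"]
12. n1.tag = false  [C.pre > -3]
13. n1.depth = 23  [C.pre + 26]
14. n5.off = "yx"  [terminal]
15. n6.wid = 7  [C.depth - 16]
16. n7.key = "kw"  ["kw"]
17. n8.cnt = -6  [len(A.key) - 8]
18. n8.pre = 7  [7]
19. n9.mk = "xu"  [terminal]
20. n10.depth = 15  [terminal]
21. n8.tag = false  [C.pre > 7]
22. n8.depth = 1  [C.cnt + d.depth - 8]
23. n11.wid = -1  [C.depth * -1]
24. n12.depth = 26  [terminal]
25. n13.tag = 14  [terminal]
26. n11.mk = false  [D.wid > -1]
27. n15.mk = "uu"  [terminal]
28. n16.off = false  [terminal]
29. n17.depth = true  [terminal]
30. n14.pre = -8  [-8]
31. n14.lim = false  [e.depth == false]
32. n7.mk = 10  [C.depth * 3 + 7]
33. n7.sig = "ukw"  ["u" ++ A.key]
34. n6.live = 14  [A.mk + 4]
35. n6.fin = false  [S.wid > 7]
36. n6.acc = -3  [A.mk + S.wid - 20]
37. n0.live = -6  [S₁.acc * -2 - 12]
38. n0.fin = false  [S₁.live == S₀.wid]
39. n0.acc = 15  [S₁.live + S₀.wid + 8]

-6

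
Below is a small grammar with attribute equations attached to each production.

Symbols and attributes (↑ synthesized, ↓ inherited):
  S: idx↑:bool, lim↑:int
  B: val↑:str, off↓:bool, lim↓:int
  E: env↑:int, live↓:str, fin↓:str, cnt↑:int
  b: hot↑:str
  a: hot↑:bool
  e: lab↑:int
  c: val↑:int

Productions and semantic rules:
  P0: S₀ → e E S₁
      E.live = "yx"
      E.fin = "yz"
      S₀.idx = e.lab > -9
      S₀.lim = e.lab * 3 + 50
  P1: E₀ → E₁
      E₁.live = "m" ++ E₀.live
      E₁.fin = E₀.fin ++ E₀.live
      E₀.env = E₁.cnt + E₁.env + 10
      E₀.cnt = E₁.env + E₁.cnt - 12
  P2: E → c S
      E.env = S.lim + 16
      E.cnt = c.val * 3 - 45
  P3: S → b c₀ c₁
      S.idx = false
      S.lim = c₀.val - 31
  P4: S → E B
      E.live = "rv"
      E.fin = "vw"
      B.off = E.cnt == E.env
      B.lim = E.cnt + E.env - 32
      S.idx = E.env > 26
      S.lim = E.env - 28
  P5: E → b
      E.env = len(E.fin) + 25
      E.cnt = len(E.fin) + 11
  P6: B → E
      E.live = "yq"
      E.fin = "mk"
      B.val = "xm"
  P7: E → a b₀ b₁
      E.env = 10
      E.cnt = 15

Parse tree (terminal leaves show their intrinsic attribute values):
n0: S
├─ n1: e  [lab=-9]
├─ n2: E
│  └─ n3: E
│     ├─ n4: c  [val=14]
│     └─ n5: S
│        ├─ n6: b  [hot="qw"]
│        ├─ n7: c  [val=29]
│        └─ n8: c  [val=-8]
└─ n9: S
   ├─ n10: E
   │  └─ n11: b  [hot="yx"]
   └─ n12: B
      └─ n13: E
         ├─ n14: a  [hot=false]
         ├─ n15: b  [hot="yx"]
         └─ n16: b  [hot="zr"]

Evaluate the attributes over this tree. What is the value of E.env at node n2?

1. n1.lab = -9  [terminal]
2. n2.live = "yx"  ["yx"]
3. n2.fin = "yz"  ["yz"]
4. n3.live = "myx"  ["m" ++ E₀.live]
5. n3.fin = "yzyx"  [E₀.fin ++ E₀.live]
6. n4.val = 14  [terminal]
7. n6.hot = "qw"  [terminal]
8. n7.val = 29  [terminal]
9. n8.val = -8  [terminal]
10. n5.idx = false  [false]
11. n5.lim = -2  [c₀.val - 31]
12. n3.env = 14  [S.lim + 16]
13. n3.cnt = -3  [c.val * 3 - 45]
14. n2.env = 21  [E₁.cnt + E₁.env + 10]
15. n2.cnt = -1  [E₁.env + E₁.cnt - 12]
16. n10.live = "rv"  ["rv"]
17. n10.fin = "vw"  ["vw"]
18. n11.hot = "yx"  [terminal]
19. n10.env = 27  [len(E.fin) + 25]
20. n10.cnt = 13  [len(E.fin) + 11]
21. n12.off = false  [E.cnt == E.env]
22. n12.lim = 8  [E.cnt + E.env - 32]
23. n13.live = "yq"  ["yq"]
24. n13.fin = "mk"  ["mk"]
25. n14.hot = false  [terminal]
26. n15.hot = "yx"  [terminal]
27. n16.hot = "zr"  [terminal]
28. n13.env = 10  [10]
29. n13.cnt = 15  [15]
30. n12.val = "xm"  ["xm"]
31. n9.idx = true  [E.env > 26]
32. n9.lim = -1  [E.env - 28]
33. n0.idx = false  [e.lab > -9]
34. n0.lim = 23  [e.lab * 3 + 50]

21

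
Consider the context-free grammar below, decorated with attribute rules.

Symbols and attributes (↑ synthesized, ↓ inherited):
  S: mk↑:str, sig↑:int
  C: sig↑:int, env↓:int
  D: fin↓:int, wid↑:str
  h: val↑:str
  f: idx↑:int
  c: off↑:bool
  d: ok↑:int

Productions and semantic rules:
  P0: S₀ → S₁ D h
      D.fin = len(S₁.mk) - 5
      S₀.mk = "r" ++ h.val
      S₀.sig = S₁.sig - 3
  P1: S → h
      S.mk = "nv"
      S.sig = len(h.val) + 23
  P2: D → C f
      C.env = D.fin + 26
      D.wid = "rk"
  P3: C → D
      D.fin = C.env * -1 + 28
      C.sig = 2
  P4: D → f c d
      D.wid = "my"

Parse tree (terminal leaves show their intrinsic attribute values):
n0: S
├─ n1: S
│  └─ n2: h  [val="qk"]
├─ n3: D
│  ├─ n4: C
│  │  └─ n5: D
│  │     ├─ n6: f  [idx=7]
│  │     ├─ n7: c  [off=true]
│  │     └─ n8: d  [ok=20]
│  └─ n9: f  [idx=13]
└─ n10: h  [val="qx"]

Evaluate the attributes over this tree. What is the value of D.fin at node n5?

5

1. n2.val = "qk"  [terminal]
2. n1.mk = "nv"  ["nv"]
3. n1.sig = 25  [len(h.val) + 23]
4. n3.fin = -3  [len(S₁.mk) - 5]
5. n4.env = 23  [D.fin + 26]
6. n5.fin = 5  [C.env * -1 + 28]
7. n6.idx = 7  [terminal]
8. n7.off = true  [terminal]
9. n8.ok = 20  [terminal]
10. n5.wid = "my"  ["my"]
11. n4.sig = 2  [2]
12. n9.idx = 13  [terminal]
13. n3.wid = "rk"  ["rk"]
14. n10.val = "qx"  [terminal]
15. n0.mk = "rqx"  ["r" ++ h.val]
16. n0.sig = 22  [S₁.sig - 3]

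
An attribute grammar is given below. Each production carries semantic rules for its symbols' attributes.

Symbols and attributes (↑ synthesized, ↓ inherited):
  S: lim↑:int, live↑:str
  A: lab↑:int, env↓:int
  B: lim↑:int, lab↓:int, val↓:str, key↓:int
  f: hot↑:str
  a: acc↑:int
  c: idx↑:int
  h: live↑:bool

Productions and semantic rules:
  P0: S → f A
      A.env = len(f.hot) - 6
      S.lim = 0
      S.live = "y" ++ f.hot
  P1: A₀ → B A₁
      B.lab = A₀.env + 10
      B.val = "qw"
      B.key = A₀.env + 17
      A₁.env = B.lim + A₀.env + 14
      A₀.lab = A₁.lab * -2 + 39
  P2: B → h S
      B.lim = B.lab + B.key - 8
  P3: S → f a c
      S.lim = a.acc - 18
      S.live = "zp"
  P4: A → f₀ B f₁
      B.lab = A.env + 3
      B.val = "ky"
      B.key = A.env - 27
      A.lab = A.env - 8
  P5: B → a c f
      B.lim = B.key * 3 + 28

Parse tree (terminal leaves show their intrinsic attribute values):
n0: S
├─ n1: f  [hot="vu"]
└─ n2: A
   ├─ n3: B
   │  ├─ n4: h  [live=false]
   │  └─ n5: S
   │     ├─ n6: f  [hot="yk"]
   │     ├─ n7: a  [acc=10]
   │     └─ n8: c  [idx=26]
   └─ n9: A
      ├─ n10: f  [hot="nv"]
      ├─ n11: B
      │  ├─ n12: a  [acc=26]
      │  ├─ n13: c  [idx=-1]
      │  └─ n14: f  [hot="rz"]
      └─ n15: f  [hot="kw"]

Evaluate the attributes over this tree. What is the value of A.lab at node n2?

1. n1.hot = "vu"  [terminal]
2. n2.env = -4  [len(f.hot) - 6]
3. n3.lab = 6  [A₀.env + 10]
4. n3.val = "qw"  ["qw"]
5. n3.key = 13  [A₀.env + 17]
6. n4.live = false  [terminal]
7. n6.hot = "yk"  [terminal]
8. n7.acc = 10  [terminal]
9. n8.idx = 26  [terminal]
10. n5.lim = -8  [a.acc - 18]
11. n5.live = "zp"  ["zp"]
12. n3.lim = 11  [B.lab + B.key - 8]
13. n9.env = 21  [B.lim + A₀.env + 14]
14. n10.hot = "nv"  [terminal]
15. n11.lab = 24  [A.env + 3]
16. n11.val = "ky"  ["ky"]
17. n11.key = -6  [A.env - 27]
18. n12.acc = 26  [terminal]
19. n13.idx = -1  [terminal]
20. n14.hot = "rz"  [terminal]
21. n11.lim = 10  [B.key * 3 + 28]
22. n15.hot = "kw"  [terminal]
23. n9.lab = 13  [A.env - 8]
24. n2.lab = 13  [A₁.lab * -2 + 39]
25. n0.lim = 0  [0]
26. n0.live = "yvu"  ["y" ++ f.hot]

13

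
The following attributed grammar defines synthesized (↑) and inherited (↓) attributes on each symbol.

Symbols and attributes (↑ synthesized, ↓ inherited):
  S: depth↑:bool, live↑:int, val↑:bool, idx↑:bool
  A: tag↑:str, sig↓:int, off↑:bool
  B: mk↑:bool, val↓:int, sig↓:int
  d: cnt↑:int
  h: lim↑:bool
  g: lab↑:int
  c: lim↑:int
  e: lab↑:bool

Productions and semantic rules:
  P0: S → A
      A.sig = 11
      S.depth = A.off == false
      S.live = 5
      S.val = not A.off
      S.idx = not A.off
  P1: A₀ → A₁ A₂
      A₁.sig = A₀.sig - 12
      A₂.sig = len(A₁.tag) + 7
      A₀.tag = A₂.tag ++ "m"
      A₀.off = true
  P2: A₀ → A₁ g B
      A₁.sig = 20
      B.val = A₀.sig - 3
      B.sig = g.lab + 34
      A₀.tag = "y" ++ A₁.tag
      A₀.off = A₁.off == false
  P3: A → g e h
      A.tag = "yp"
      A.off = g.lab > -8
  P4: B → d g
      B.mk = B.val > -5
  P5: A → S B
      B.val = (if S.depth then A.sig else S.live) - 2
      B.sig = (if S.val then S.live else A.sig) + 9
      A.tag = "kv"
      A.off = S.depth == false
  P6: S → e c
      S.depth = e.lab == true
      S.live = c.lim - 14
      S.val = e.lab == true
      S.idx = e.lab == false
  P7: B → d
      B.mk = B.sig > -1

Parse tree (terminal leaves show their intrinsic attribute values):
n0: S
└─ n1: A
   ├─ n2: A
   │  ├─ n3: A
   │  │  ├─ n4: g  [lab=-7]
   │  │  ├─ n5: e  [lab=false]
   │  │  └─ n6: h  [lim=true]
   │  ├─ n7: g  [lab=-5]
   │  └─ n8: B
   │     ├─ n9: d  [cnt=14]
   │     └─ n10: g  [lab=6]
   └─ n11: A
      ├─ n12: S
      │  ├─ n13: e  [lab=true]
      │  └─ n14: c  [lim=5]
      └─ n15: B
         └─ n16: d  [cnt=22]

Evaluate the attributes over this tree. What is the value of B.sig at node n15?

0

1. n1.sig = 11  [11]
2. n2.sig = -1  [A₀.sig - 12]
3. n3.sig = 20  [20]
4. n4.lab = -7  [terminal]
5. n5.lab = false  [terminal]
6. n6.lim = true  [terminal]
7. n3.tag = "yp"  ["yp"]
8. n3.off = true  [g.lab > -8]
9. n7.lab = -5  [terminal]
10. n8.val = -4  [A₀.sig - 3]
11. n8.sig = 29  [g.lab + 34]
12. n9.cnt = 14  [terminal]
13. n10.lab = 6  [terminal]
14. n8.mk = true  [B.val > -5]
15. n2.tag = "yyp"  ["y" ++ A₁.tag]
16. n2.off = false  [A₁.off == false]
17. n11.sig = 10  [len(A₁.tag) + 7]
18. n13.lab = true  [terminal]
19. n14.lim = 5  [terminal]
20. n12.depth = true  [e.lab == true]
21. n12.live = -9  [c.lim - 14]
22. n12.val = true  [e.lab == true]
23. n12.idx = false  [e.lab == false]
24. n15.val = 8  [(if S.depth then A.sig else S.live) - 2]
25. n15.sig = 0  [(if S.val then S.live else A.sig) + 9]
26. n16.cnt = 22  [terminal]
27. n15.mk = true  [B.sig > -1]
28. n11.tag = "kv"  ["kv"]
29. n11.off = false  [S.depth == false]
30. n1.tag = "kvm"  [A₂.tag ++ "m"]
31. n1.off = true  [true]
32. n0.depth = false  [A.off == false]
33. n0.live = 5  [5]
34. n0.val = false  [not A.off]
35. n0.idx = false  [not A.off]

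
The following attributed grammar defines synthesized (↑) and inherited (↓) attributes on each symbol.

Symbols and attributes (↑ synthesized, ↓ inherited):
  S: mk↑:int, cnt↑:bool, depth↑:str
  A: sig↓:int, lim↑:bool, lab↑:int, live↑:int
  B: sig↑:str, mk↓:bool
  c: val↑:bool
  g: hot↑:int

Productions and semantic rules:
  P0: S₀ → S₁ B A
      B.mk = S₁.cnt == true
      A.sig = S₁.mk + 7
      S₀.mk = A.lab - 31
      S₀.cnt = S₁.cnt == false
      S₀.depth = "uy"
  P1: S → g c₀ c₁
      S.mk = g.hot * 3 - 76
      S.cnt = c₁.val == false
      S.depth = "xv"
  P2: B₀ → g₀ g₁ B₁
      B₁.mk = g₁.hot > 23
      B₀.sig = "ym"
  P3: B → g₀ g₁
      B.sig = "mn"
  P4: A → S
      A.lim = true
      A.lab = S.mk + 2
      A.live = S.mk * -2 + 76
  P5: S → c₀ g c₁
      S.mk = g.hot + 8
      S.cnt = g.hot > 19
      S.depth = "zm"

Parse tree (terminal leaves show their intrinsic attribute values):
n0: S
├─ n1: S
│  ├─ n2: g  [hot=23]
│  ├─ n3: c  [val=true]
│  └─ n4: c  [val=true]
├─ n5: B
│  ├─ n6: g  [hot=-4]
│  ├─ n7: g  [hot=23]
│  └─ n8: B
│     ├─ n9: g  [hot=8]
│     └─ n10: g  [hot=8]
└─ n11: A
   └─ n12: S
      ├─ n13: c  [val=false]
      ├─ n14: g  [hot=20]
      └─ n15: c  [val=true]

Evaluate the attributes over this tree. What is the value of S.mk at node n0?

-1

1. n2.hot = 23  [terminal]
2. n3.val = true  [terminal]
3. n4.val = true  [terminal]
4. n1.mk = -7  [g.hot * 3 - 76]
5. n1.cnt = false  [c₁.val == false]
6. n1.depth = "xv"  ["xv"]
7. n5.mk = false  [S₁.cnt == true]
8. n6.hot = -4  [terminal]
9. n7.hot = 23  [terminal]
10. n8.mk = false  [g₁.hot > 23]
11. n9.hot = 8  [terminal]
12. n10.hot = 8  [terminal]
13. n8.sig = "mn"  ["mn"]
14. n5.sig = "ym"  ["ym"]
15. n11.sig = 0  [S₁.mk + 7]
16. n13.val = false  [terminal]
17. n14.hot = 20  [terminal]
18. n15.val = true  [terminal]
19. n12.mk = 28  [g.hot + 8]
20. n12.cnt = true  [g.hot > 19]
21. n12.depth = "zm"  ["zm"]
22. n11.lim = true  [true]
23. n11.lab = 30  [S.mk + 2]
24. n11.live = 20  [S.mk * -2 + 76]
25. n0.mk = -1  [A.lab - 31]
26. n0.cnt = true  [S₁.cnt == false]
27. n0.depth = "uy"  ["uy"]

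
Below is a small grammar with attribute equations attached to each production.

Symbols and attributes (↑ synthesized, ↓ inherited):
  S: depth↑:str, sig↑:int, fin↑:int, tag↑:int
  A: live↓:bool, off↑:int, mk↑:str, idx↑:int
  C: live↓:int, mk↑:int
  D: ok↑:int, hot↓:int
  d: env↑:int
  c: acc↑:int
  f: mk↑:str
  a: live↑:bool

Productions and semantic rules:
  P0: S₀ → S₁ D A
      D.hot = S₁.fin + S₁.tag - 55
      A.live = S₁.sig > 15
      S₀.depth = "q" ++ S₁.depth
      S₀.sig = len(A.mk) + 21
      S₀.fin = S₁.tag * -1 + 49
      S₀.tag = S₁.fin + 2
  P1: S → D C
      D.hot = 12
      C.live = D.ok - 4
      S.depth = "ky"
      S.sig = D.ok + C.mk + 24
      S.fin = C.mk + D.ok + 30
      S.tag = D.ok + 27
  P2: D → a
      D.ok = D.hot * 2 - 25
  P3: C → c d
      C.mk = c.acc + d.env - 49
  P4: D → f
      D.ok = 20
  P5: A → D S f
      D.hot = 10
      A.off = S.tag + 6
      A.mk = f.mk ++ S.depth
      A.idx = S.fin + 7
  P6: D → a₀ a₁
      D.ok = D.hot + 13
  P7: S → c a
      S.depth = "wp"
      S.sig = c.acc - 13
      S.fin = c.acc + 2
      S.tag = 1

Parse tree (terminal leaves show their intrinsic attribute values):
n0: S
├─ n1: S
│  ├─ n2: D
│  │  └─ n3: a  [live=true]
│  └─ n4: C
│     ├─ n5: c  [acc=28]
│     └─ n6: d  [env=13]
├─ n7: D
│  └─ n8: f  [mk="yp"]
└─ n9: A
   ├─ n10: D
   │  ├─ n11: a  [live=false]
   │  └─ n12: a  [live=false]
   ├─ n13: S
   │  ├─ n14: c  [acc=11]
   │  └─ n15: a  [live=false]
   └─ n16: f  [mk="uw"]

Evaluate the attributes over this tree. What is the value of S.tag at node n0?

23

1. n2.hot = 12  [12]
2. n3.live = true  [terminal]
3. n2.ok = -1  [D.hot * 2 - 25]
4. n4.live = -5  [D.ok - 4]
5. n5.acc = 28  [terminal]
6. n6.env = 13  [terminal]
7. n4.mk = -8  [c.acc + d.env - 49]
8. n1.depth = "ky"  ["ky"]
9. n1.sig = 15  [D.ok + C.mk + 24]
10. n1.fin = 21  [C.mk + D.ok + 30]
11. n1.tag = 26  [D.ok + 27]
12. n7.hot = -8  [S₁.fin + S₁.tag - 55]
13. n8.mk = "yp"  [terminal]
14. n7.ok = 20  [20]
15. n9.live = false  [S₁.sig > 15]
16. n10.hot = 10  [10]
17. n11.live = false  [terminal]
18. n12.live = false  [terminal]
19. n10.ok = 23  [D.hot + 13]
20. n14.acc = 11  [terminal]
21. n15.live = false  [terminal]
22. n13.depth = "wp"  ["wp"]
23. n13.sig = -2  [c.acc - 13]
24. n13.fin = 13  [c.acc + 2]
25. n13.tag = 1  [1]
26. n16.mk = "uw"  [terminal]
27. n9.off = 7  [S.tag + 6]
28. n9.mk = "uwwp"  [f.mk ++ S.depth]
29. n9.idx = 20  [S.fin + 7]
30. n0.depth = "qky"  ["q" ++ S₁.depth]
31. n0.sig = 25  [len(A.mk) + 21]
32. n0.fin = 23  [S₁.tag * -1 + 49]
33. n0.tag = 23  [S₁.fin + 2]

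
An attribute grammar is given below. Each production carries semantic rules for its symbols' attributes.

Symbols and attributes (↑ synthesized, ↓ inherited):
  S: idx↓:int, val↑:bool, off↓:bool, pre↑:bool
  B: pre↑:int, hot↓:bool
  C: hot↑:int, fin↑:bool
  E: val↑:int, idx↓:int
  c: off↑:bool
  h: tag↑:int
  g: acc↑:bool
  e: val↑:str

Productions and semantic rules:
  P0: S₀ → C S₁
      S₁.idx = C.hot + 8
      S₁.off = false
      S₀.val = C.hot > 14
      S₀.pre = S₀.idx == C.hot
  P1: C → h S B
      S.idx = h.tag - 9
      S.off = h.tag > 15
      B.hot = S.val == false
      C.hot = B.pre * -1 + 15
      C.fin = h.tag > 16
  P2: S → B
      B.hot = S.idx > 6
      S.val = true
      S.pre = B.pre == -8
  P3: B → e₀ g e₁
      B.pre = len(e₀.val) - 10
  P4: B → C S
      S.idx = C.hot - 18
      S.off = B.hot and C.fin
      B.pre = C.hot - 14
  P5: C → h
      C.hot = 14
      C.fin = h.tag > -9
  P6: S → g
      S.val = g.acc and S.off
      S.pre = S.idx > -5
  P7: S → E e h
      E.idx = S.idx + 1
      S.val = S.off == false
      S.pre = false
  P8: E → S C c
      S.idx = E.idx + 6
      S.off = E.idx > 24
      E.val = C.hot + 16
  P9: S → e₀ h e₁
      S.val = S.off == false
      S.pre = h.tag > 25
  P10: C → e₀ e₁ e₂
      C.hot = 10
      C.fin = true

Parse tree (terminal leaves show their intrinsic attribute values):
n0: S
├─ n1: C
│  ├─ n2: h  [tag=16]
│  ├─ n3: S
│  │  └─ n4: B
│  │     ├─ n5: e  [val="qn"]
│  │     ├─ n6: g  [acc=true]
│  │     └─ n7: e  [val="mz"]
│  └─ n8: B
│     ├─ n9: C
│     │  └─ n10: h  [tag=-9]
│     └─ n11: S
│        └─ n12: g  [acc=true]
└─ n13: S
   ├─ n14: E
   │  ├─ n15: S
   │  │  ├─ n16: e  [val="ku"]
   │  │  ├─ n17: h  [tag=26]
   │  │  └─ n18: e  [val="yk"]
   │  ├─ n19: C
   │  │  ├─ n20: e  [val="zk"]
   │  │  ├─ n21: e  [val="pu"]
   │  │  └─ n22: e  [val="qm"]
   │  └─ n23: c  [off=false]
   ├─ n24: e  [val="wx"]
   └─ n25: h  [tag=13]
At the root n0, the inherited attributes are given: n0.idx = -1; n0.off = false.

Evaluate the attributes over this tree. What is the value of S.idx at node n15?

30

1. n0.idx = -1  [given at root]
2. n0.off = false  [given at root]
3. n2.tag = 16  [terminal]
4. n3.idx = 7  [h.tag - 9]
5. n3.off = true  [h.tag > 15]
6. n4.hot = true  [S.idx > 6]
7. n5.val = "qn"  [terminal]
8. n6.acc = true  [terminal]
9. n7.val = "mz"  [terminal]
10. n4.pre = -8  [len(e₀.val) - 10]
11. n3.val = true  [true]
12. n3.pre = true  [B.pre == -8]
13. n8.hot = false  [S.val == false]
14. n10.tag = -9  [terminal]
15. n9.hot = 14  [14]
16. n9.fin = false  [h.tag > -9]
17. n11.idx = -4  [C.hot - 18]
18. n11.off = false  [B.hot and C.fin]
19. n12.acc = true  [terminal]
20. n11.val = false  [g.acc and S.off]
21. n11.pre = true  [S.idx > -5]
22. n8.pre = 0  [C.hot - 14]
23. n1.hot = 15  [B.pre * -1 + 15]
24. n1.fin = false  [h.tag > 16]
25. n13.idx = 23  [C.hot + 8]
26. n13.off = false  [false]
27. n14.idx = 24  [S.idx + 1]
28. n15.idx = 30  [E.idx + 6]
29. n15.off = false  [E.idx > 24]
30. n16.val = "ku"  [terminal]
31. n17.tag = 26  [terminal]
32. n18.val = "yk"  [terminal]
33. n15.val = true  [S.off == false]
34. n15.pre = true  [h.tag > 25]
35. n20.val = "zk"  [terminal]
36. n21.val = "pu"  [terminal]
37. n22.val = "qm"  [terminal]
38. n19.hot = 10  [10]
39. n19.fin = true  [true]
40. n23.off = false  [terminal]
41. n14.val = 26  [C.hot + 16]
42. n24.val = "wx"  [terminal]
43. n25.tag = 13  [terminal]
44. n13.val = true  [S.off == false]
45. n13.pre = false  [false]
46. n0.val = true  [C.hot > 14]
47. n0.pre = false  [S₀.idx == C.hot]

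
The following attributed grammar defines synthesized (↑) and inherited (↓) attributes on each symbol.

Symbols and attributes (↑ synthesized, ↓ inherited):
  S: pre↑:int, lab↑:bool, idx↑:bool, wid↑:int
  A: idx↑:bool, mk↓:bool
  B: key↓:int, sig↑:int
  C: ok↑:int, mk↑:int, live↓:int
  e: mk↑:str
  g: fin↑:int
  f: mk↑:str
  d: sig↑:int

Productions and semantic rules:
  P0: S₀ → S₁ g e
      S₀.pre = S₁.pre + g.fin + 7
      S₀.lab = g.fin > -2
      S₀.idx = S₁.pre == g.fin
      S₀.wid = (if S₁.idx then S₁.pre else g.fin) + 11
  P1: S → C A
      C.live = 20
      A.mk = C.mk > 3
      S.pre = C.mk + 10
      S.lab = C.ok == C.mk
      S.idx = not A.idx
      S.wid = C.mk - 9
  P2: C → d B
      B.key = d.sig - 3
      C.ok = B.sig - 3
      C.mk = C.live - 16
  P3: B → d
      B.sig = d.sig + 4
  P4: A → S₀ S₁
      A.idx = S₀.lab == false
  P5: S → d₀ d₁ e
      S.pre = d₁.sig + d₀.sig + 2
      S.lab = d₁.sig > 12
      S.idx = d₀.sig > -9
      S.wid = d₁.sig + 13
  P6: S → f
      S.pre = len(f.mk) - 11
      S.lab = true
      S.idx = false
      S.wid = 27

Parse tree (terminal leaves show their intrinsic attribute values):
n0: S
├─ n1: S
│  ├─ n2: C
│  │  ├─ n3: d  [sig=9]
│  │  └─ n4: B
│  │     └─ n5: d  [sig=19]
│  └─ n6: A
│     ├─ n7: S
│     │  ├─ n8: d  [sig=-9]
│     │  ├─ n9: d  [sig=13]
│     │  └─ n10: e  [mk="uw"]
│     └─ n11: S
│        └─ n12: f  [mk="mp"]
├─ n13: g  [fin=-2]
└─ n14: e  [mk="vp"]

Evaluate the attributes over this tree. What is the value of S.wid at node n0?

25

1. n2.live = 20  [20]
2. n3.sig = 9  [terminal]
3. n4.key = 6  [d.sig - 3]
4. n5.sig = 19  [terminal]
5. n4.sig = 23  [d.sig + 4]
6. n2.ok = 20  [B.sig - 3]
7. n2.mk = 4  [C.live - 16]
8. n6.mk = true  [C.mk > 3]
9. n8.sig = -9  [terminal]
10. n9.sig = 13  [terminal]
11. n10.mk = "uw"  [terminal]
12. n7.pre = 6  [d₁.sig + d₀.sig + 2]
13. n7.lab = true  [d₁.sig > 12]
14. n7.idx = false  [d₀.sig > -9]
15. n7.wid = 26  [d₁.sig + 13]
16. n12.mk = "mp"  [terminal]
17. n11.pre = -9  [len(f.mk) - 11]
18. n11.lab = true  [true]
19. n11.idx = false  [false]
20. n11.wid = 27  [27]
21. n6.idx = false  [S₀.lab == false]
22. n1.pre = 14  [C.mk + 10]
23. n1.lab = false  [C.ok == C.mk]
24. n1.idx = true  [not A.idx]
25. n1.wid = -5  [C.mk - 9]
26. n13.fin = -2  [terminal]
27. n14.mk = "vp"  [terminal]
28. n0.pre = 19  [S₁.pre + g.fin + 7]
29. n0.lab = false  [g.fin > -2]
30. n0.idx = false  [S₁.pre == g.fin]
31. n0.wid = 25  [(if S₁.idx then S₁.pre else g.fin) + 11]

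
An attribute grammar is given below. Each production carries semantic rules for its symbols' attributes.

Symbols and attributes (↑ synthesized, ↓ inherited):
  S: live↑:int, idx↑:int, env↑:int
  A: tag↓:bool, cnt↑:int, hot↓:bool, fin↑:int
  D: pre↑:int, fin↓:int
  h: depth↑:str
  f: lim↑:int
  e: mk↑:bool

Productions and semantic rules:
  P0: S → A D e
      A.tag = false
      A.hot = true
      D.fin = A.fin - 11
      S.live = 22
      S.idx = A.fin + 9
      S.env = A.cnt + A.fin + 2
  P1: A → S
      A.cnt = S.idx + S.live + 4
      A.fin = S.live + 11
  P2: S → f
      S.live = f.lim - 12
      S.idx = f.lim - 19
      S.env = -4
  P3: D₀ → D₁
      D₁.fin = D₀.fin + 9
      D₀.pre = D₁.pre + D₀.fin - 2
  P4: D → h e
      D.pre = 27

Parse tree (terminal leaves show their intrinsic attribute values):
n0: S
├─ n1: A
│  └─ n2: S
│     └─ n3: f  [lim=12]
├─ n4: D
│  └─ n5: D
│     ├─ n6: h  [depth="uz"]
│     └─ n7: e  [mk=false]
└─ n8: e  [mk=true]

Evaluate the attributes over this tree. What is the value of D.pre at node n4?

1. n1.tag = false  [false]
2. n1.hot = true  [true]
3. n3.lim = 12  [terminal]
4. n2.live = 0  [f.lim - 12]
5. n2.idx = -7  [f.lim - 19]
6. n2.env = -4  [-4]
7. n1.cnt = -3  [S.idx + S.live + 4]
8. n1.fin = 11  [S.live + 11]
9. n4.fin = 0  [A.fin - 11]
10. n5.fin = 9  [D₀.fin + 9]
11. n6.depth = "uz"  [terminal]
12. n7.mk = false  [terminal]
13. n5.pre = 27  [27]
14. n4.pre = 25  [D₁.pre + D₀.fin - 2]
15. n8.mk = true  [terminal]
16. n0.live = 22  [22]
17. n0.idx = 20  [A.fin + 9]
18. n0.env = 10  [A.cnt + A.fin + 2]

25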